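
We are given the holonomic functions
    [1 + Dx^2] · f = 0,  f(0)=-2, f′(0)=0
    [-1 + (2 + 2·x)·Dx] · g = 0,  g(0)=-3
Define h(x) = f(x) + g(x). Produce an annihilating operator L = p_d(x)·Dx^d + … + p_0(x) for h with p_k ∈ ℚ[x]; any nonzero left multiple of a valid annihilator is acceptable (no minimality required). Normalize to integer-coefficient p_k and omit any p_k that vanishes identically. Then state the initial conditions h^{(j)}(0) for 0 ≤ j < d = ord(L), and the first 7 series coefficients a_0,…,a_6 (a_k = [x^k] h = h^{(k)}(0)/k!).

L = (-7 - 8·x - 4·x^2) + (6 + 22·x + 24·x^2 + 8·x^3)·Dx + (-7 - 8·x - 4·x^2)·Dx^2 + (6 + 22·x + 24·x^2 + 8·x^3)·Dx^3  (order 3).
h: a_k = -5, -3/2, 11/8, -3/16, 13/384, -21/256, 2963/46080, …
ICs: h(0) = -5, h′(0) = -3/2, h′′(0) = 11/4.

f: a_k = -2, 0, 1, 0, -1/12, 0, 1/360, …
g: a_k = -3, -3/2, 3/8, -3/16, 15/128, -21/256, 63/1024, …
Weyl lclm of L_f,L_g ⇒ L₀ (ord ≤ 3).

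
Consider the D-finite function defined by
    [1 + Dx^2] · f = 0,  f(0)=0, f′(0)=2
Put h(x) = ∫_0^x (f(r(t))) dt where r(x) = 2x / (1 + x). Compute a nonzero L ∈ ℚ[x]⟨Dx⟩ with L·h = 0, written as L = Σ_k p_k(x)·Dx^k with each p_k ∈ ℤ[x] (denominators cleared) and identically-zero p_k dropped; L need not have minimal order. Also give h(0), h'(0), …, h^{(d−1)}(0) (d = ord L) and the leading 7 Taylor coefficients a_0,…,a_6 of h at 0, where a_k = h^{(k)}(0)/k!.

L = 4·Dx + (2 + 6·x + 6·x^2 + 2·x^3)·Dx^2 + (1 + 4·x + 6·x^2 + 4·x^3 + x^4)·Dx^3  (order 3).
h: a_k = 0, 0, 2, -4/3, 1/3, 4/5, -86/45, …
ICs: h(0) = 0, h′(0) = 0, h′′(0) = 4.

f: a_k = 0, 2, 0, -1/3, 0, 1/60, 0, …
Change of var in L_f (x↦r) gives L₀.
h=∫h₀ ⇒ L = L₀·Dx.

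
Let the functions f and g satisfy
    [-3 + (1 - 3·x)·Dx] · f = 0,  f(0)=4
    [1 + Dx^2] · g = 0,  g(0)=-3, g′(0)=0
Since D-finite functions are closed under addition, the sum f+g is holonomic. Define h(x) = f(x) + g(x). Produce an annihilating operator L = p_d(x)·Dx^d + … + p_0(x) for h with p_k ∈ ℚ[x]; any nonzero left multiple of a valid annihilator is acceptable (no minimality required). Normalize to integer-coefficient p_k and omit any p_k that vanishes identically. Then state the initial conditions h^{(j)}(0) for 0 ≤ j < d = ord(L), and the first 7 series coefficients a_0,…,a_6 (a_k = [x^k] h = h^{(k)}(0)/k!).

L = (165 - 18·x + 27·x^2) + (-19 + 63·x - 27·x^2 + 27·x^3)·Dx + (165 - 18·x + 27·x^2)·Dx^2 + (-19 + 63·x - 27·x^2 + 27·x^3)·Dx^3  (order 3).
h: a_k = 1, 12, 75/2, 108, 2591/8, 972, 699841/240, …
ICs: h(0) = 1, h′(0) = 12, h′′(0) = 75.

f: a_k = 4, 12, 36, 108, 324, 972, 2916, …
g: a_k = -3, 0, 3/2, 0, -1/8, 0, 1/240, …
Weyl lclm of L_f,L_g ⇒ L₀ (ord ≤ 3).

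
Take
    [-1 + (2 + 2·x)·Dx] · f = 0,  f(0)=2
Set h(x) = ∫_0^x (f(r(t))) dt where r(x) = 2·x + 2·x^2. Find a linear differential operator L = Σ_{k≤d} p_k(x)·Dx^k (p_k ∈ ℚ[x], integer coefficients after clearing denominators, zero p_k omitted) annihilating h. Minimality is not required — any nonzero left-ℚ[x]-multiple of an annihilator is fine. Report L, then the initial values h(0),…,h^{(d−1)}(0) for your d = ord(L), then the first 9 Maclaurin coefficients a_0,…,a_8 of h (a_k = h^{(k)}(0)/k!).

L = (-1 - 2·x)·Dx + (1 + 2·x + 2·x^2)·Dx^2  (order 2).
h: a_k = 0, 2, 1, 1/3, -1/4, 3/20, -1/24, -3/56, 7/64, …
ICs: h(0) = 0, h′(0) = 2.

f: a_k = 2, 1, -1/4, 1/8, -5/64, 7/128, -21/512, 33/1024, -429/16384, …
Substitute x→r, Dx→(1/r')Dx; clear ⇒ L₀.
h=∫₀ˣh₀: take L = L₀·Dx.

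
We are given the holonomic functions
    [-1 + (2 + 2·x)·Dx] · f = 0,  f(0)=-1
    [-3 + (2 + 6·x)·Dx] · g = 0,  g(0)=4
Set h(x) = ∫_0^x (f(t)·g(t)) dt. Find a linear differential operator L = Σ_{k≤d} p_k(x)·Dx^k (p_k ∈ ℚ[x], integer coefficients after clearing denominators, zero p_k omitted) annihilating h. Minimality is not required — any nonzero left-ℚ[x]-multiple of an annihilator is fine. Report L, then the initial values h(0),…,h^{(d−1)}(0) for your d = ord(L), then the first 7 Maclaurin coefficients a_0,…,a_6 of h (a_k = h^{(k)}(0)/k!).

L = (-2 - 3·x)·Dx + (1 + 4·x + 3·x^2)·Dx^2  (order 2).
h: a_k = 0, -4, -4, 2/3, -1, 17/10, -19/6, …
ICs: h(0) = 0, h′(0) = -4.

f: a_k = -1, -1/2, 1/8, -1/16, 5/128, -7/256, 21/1024, …
g: a_k = 4, 6, -9/2, 27/4, -405/32, 1701/64, -15309/256, …
L₀ := L_f ⊗_s L_g (sym. prod.), ord ≤ 1.
∫: right-multiply L₀ by Dx.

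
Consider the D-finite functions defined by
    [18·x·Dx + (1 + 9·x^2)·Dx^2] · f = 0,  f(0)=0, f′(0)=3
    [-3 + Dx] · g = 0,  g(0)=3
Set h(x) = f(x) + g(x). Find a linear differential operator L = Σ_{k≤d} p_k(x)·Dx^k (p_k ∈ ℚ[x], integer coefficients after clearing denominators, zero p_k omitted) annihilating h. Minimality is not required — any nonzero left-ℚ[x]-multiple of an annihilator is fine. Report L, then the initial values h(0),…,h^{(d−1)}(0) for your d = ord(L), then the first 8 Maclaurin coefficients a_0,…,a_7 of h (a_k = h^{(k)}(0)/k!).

L = (18 - 108·x - 162·x^2)·Dx + (-9 + 27·x + 27·x^2 - 81·x^3)·Dx^2 + (1 + 3·x + 9·x^2 + 27·x^3)·Dx^3  (order 3).
h: a_k = 3, 12, 27/2, 9/2, 81/8, 2187/40, 243/80, -174231/560, …
ICs: h(0) = 3, h′(0) = 12, h′′(0) = 27.

f: a_k = 0, 3, 0, -9, 0, 243/5, 0, -2187/7, …
g: a_k = 3, 9, 27/2, 27/2, 81/8, 243/40, 243/80, 729/560, …
Sum ⇒ L₀ = lclm(L_f,L_g) in ℚ(x)⟨Dx⟩.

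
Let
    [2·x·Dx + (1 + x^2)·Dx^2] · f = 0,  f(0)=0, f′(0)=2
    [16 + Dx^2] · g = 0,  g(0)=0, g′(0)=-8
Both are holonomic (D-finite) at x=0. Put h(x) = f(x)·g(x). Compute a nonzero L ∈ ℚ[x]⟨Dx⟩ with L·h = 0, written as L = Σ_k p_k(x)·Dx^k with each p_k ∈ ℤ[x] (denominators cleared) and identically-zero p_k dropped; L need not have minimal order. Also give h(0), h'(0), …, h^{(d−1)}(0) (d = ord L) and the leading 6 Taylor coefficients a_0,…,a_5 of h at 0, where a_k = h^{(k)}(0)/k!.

L = (5440 + 19136·x^2 + 25856·x^4 + 16384·x^6 + 4096·x^8) + (1152·x + 3200·x^3 + 3072·x^5 + 1024·x^7)·Dx + (612 + 2252·x^2 + 3168·x^4 + 2048·x^6 + 512·x^8)·Dx^2 + (72·x + 200·x^3 + 192·x^5 + 64·x^7)·Dx^3 + (17 + 66·x^2 + 97·x^4 + 64·x^6 + 16·x^8)·Dx^4  (order 4).
h: a_k = 0, 0, -16, 0, 48, 0, …
ICs: h(0) = 0, h′(0) = 0, h′′(0) = -32, h′′′(0) = 0.

f: a_k = 0, 2, 0, -2/3, 0, 2/5, …
g: a_k = 0, -8, 0, 64/3, 0, -256/15, …
Product ⇒ symmetric product L₀, ord ≤ 4.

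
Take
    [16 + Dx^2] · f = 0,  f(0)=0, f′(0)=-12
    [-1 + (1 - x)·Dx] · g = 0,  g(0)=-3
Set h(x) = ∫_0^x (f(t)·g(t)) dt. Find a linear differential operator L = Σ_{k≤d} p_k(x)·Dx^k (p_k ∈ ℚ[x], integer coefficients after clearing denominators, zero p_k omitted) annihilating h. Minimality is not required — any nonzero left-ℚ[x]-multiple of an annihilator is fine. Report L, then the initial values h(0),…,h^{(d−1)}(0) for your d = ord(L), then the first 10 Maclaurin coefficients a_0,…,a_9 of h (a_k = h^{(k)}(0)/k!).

L = (-16 + 16·x)·Dx + 2·Dx^2 + (-1 + x)·Dx^3  (order 3).
h: a_k = 0, 0, 18, 12, -15, -12, 14/5, 12/5, -109/70, -436/315, …
ICs: h(0) = 0, h′(0) = 0, h′′(0) = 36.

f: a_k = 0, -12, 0, 32, 0, -128/5, 0, 1024/105, 0, -2048/945, …
g: a_k = -3, -3, -3, -3, -3, -3, -3, -3, -3, -3, …
f·g: L₀ = L_f ⊗_s L_g, ord ≤ 2·1.
h=∫₀ˣh₀: take L = L₀·Dx.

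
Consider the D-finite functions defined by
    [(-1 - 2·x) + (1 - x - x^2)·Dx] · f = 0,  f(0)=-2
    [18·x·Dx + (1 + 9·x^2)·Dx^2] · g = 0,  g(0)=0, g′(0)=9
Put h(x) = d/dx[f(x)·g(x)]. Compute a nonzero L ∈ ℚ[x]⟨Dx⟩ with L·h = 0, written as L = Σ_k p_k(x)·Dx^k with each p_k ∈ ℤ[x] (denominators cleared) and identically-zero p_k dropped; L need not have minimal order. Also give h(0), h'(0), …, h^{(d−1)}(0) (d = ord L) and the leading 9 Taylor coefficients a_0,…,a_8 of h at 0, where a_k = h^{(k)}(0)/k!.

f: a_k = -2, -2, -4, -6, -10, -16, -26, -42, -68, …
g: a_k = 0, 9, 0, -27, 0, 729/5, 0, -6561/7, 0, …
L₀ := L_f ⊗_s L_g (sym. prod.), ord ≤ 2.
Derive L from L₀ (diff closure).
L = (-30 + 1134·x^2 + 1944·x^3 + 2916·x^4) + (12 + 42·x - 108·x^2 + 198·x^3 + 1944·x^4 + 1944·x^5)·Dx + (-1 - 8·x - 26·x^2 - 36·x^3 - 126·x^4 + 324·x^5 + 243·x^6)·Dx^2  (order 2).
h: a_k = -18, -36, 54, 0, -1368, -8208/5, 46458/5, 295056/35, -676674/7, …
ICs: h(0) = -18, h′(0) = -36.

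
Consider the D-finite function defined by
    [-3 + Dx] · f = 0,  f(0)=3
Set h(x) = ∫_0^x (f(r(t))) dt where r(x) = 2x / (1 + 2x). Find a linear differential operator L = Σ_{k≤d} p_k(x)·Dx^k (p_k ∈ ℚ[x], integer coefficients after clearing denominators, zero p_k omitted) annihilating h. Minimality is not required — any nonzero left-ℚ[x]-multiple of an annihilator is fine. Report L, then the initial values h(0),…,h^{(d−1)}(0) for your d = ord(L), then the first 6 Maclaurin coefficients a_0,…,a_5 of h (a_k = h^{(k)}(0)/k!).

f: a_k = 3, 9, 27/2, 27/2, 81/8, 243/40, …
f∘r: x↦r, Dx↦Dx/r' in L_f ⇒ L₀.
h=∫₀ˣh₀: take L = L₀·Dx.
L = -6·Dx + (1 + 4·x + 4·x^2)·Dx^2  (order 2).
h: a_k = 0, 3, 9, 6, -9, 18/5, …
ICs: h(0) = 0, h′(0) = 3.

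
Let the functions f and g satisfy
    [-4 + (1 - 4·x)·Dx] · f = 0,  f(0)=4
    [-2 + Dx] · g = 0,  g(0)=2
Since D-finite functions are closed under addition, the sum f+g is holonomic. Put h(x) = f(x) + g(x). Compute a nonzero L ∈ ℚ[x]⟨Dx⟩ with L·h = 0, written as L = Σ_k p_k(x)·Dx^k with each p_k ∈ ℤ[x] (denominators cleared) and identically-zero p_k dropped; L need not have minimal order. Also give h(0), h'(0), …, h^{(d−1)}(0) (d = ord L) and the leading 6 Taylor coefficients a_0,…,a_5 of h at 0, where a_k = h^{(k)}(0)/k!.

L = (-24 - 32·x) + (14 + 16·x - 32·x^2)·Dx + (-1 + 16·x^2)·Dx^2  (order 2).
h: a_k = 6, 20, 68, 776/3, 3076/3, 61448/15, …
ICs: h(0) = 6, h′(0) = 20.

f: a_k = 4, 16, 64, 256, 1024, 4096, …
g: a_k = 2, 4, 4, 8/3, 4/3, 8/15, …
Sum ⇒ L₀ = lclm(L_f,L_g) in ℚ(x)⟨Dx⟩.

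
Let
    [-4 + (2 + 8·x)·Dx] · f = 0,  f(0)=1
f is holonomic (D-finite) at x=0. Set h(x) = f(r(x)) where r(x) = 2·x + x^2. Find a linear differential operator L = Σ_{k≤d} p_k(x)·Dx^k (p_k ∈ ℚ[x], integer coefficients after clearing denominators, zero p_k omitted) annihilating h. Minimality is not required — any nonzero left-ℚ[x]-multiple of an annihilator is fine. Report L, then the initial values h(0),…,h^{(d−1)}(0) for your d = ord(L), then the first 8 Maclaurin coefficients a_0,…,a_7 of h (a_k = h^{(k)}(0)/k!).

L = (-4 - 4·x) + (1 + 8·x + 4·x^2)·Dx  (order 1).
h: a_k = 1, 4, -6, 24, -114, 600, -3372, 19824, …
ICs: h(0) = 1.

f: a_k = 1, 2, -2, 4, -10, 28, -84, 264, …
Substitute x→r, Dx→(1/r')Dx; clear ⇒ L₀.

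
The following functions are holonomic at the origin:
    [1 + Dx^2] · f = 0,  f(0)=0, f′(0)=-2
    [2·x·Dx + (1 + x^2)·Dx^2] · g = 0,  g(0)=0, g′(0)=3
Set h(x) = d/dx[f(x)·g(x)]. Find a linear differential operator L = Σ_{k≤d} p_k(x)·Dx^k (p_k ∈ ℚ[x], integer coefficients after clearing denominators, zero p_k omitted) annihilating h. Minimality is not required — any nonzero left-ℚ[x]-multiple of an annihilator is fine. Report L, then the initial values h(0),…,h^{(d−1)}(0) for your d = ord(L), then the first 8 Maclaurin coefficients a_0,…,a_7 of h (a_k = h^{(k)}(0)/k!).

L = (110 + 294·x^2 + 461·x^4 + 96·x^6 + 12·x^8 + 2·x^10 + x^12) + (68·x + 284·x^3 + 280·x^5 + 80·x^7 + 20·x^9 + 4·x^11)·Dx + (120 + 340·x^2 + 534·x^4 + 148·x^6 + 32·x^8 + 8·x^10 + 2·x^12)·Dx^2 + (68·x + 284·x^3 + 280·x^5 + 80·x^7 + 20·x^9 + 4·x^11)·Dx^3 + (10 + 46·x^2 + 73·x^4 + 52·x^6 + 20·x^8 + 6·x^10 + x^12)·Dx^4  (order 4).
h: a_k = 0, -12, 0, 12, 0, -19/2, 0, 43/5, …
ICs: h(0) = 0, h′(0) = -12, h′′(0) = 0, h′′′(0) = 72.

f: a_k = 0, -2, 0, 1/3, 0, -1/60, 0, 1/2520, …
g: a_k = 0, 3, 0, -1, 0, 3/5, 0, -3/7, …
Sym-product of L_f,L_g gives L₀ (≤ ord 4).
h=h₀': d/dx-closure on L₀ ⇒ L.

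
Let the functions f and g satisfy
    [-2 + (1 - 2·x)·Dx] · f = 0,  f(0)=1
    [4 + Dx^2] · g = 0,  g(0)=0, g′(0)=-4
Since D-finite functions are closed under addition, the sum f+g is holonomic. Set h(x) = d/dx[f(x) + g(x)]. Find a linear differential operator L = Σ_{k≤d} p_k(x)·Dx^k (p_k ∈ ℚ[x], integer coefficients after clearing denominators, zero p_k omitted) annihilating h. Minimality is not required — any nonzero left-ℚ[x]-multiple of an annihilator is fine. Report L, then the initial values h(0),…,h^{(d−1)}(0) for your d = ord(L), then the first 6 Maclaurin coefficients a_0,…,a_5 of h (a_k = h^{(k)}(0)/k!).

f: a_k = 1, 2, 4, 8, 16, 32, …
g: a_k = 0, -4, 0, 8/3, 0, -8/15, …
f+g: L₀ = lclm(L_f,L_g), ord ≤ 1+2.
h₀' ⇒ L via d/dx closure of L₀.
L = (208 - 64·x + 64·x^2) + (-28 + 72·x - 48·x^2 + 32·x^3)·Dx + (52 - 16·x + 16·x^2)·Dx^2 + (-7 + 18·x - 12·x^2 + 8·x^3)·Dx^3  (order 3).
h: a_k = -2, 8, 32, 64, 472/3, 384, …
ICs: h(0) = -2, h′(0) = 8, h′′(0) = 64.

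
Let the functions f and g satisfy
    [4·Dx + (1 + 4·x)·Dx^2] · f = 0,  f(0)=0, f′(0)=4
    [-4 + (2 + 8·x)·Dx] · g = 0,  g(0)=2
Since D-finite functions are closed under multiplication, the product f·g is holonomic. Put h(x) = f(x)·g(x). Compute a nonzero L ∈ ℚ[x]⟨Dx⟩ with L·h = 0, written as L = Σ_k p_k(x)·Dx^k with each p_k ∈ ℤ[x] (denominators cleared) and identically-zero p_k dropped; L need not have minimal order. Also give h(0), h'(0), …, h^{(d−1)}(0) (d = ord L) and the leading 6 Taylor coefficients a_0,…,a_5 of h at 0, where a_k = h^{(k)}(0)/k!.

f: a_k = 0, 4, -8, 64/3, -64, 1024/5, …
g: a_k = 2, 4, -4, 8, -20, 56, …
Sym-product of L_f,L_g gives L₀ (≤ ord 2).
L = 4 + (1 + 8·x + 16·x^2)·Dx^2  (order 2).
h: a_k = 0, 8, 0, -16/3, 64/3, -1136/15, …
ICs: h(0) = 0, h′(0) = 8.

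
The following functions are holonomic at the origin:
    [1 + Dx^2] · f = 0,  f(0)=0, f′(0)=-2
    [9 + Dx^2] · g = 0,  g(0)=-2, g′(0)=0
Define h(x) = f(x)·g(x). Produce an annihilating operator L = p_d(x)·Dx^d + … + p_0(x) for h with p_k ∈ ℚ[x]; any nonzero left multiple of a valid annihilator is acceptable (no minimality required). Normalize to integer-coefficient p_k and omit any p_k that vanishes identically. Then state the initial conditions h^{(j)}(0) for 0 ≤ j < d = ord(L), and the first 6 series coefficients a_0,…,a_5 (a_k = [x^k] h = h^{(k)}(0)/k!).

L = 64 + 20·Dx^2 + Dx^4  (order 4).
h: a_k = 0, 4, 0, -56/3, 0, 248/15, …
ICs: h(0) = 0, h′(0) = 4, h′′(0) = 0, h′′′(0) = -112.

f: a_k = 0, -2, 0, 1/3, 0, -1/60, …
g: a_k = -2, 0, 9, 0, -27/4, 0, …
Sym-product of L_f,L_g gives L₀ (≤ ord 4).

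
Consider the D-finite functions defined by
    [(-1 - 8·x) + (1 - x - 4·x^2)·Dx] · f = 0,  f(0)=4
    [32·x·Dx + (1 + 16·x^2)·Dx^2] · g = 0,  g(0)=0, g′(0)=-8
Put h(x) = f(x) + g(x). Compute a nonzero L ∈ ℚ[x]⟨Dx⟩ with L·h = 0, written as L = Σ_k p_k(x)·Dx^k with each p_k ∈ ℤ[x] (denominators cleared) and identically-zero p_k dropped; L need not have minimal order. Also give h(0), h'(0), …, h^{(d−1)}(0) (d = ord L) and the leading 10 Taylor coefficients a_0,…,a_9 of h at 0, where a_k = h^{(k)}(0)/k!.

f: a_k = 4, 4, 20, 36, 116, 260, 724, 1764, 4660, 11716, …
g: a_k = 0, -8, 0, 128/3, 0, -2048/5, 0, 32768/7, 0, -524288/9, …
Sum ⇒ L₀ = lclm(L_f,L_g) in ℚ(x)⟨Dx⟩.
L = (-160 + 640·x + 14848·x^2 + 36864·x^3 + 178176·x^4 + 98304·x^6)·Dx + (43 + 336·x + 16·x^2 + 3072·x^3 + 35072·x^4 + 124928·x^5 + 12288·x^6 + 98304·x^7)·Dx^2 + (-5 - 23·x - 272·x^2 - 16·x^3 - 2368·x^4 + 5888·x^5 + 12288·x^6 + 4096·x^7 + 16384·x^8)·Dx^3  (order 3).
h: a_k = 4, -4, 20, 236/3, 116, -748/5, 724, 45116/7, 4660, -418844/9, …
ICs: h(0) = 4, h′(0) = -4, h′′(0) = 40.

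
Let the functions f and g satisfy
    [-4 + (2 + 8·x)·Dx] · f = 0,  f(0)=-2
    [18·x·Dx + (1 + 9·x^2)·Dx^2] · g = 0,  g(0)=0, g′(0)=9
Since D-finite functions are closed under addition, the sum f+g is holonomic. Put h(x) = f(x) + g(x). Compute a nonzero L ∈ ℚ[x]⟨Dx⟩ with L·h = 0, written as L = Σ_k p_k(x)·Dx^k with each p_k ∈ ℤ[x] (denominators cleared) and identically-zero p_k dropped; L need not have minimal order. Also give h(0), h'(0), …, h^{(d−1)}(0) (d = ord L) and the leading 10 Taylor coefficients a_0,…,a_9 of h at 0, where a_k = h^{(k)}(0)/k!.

f: a_k = -2, -4, 4, -8, 20, -56, 168, -528, 1716, -5720, …
g: a_k = 0, 9, 0, -27, 0, 729/5, 0, -6561/7, 0, 6561, …
f+g: L₀ = lclm(L_f,L_g), ord ≤ 1+2.
L = (-18 - 180·x + 486·x^2 + 972·x^3)·Dx + (-15 - 72·x - 9·x^2 + 1944·x^3 + 3402·x^4)·Dx^2 + (-1 + 5·x + 54·x^2 + 153·x^3 + 567·x^4 + 972·x^5)·Dx^3  (order 3).
h: a_k = -2, 5, 4, -35, 20, 449/5, 168, -10257/7, 1716, 841, …
ICs: h(0) = -2, h′(0) = 5, h′′(0) = 8.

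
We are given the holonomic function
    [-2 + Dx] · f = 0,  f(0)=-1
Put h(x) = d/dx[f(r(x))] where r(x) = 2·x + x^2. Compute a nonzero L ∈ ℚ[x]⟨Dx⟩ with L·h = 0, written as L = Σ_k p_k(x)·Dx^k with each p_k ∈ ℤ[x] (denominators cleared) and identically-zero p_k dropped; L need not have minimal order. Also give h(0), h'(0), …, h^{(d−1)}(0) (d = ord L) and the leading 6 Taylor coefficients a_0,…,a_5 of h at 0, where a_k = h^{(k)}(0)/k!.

L = (5 + 8·x + 4·x^2) + (-1 - x)·Dx  (order 1).
h: a_k = -4, -20, -56, -344/3, -568/3, -3992/15, …
ICs: h(0) = -4.

f: a_k = -1, -2, -2, -4/3, -2/3, -4/15, …
Substitute x→r, Dx→(1/r')Dx; clear ⇒ L₀.
Differentiate: ansatz ord ≤ ord L₀ ⇒ L.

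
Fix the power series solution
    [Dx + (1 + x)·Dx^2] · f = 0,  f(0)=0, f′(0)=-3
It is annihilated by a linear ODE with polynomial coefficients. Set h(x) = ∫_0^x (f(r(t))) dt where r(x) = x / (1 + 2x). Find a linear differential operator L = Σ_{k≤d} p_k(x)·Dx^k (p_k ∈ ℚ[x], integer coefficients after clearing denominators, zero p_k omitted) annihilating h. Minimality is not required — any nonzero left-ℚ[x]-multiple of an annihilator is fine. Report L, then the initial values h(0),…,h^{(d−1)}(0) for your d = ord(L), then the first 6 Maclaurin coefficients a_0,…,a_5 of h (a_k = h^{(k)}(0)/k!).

f: a_k = 0, -3, 3/2, -1, 3/4, -3/5, …
L₀ from L_f via x↦r, Dx↦r'^{-1}Dx.
h=∫₀ˣh₀: take L = L₀·Dx.
L = (5 + 12·x)·Dx^2 + (1 + 5·x + 6·x^2)·Dx^3  (order 3).
h: a_k = 0, 0, -3/2, 5/2, -19/4, 39/4, …
ICs: h(0) = 0, h′(0) = 0, h′′(0) = -3.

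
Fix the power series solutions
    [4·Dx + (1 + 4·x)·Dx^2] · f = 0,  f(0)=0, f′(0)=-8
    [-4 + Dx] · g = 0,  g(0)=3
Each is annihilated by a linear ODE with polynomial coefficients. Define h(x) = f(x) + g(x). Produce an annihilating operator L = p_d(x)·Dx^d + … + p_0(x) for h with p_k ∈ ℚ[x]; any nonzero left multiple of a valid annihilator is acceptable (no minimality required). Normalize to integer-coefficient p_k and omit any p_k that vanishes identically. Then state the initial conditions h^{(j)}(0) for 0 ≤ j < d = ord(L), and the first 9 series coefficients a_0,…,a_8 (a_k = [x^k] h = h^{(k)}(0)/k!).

L = (-24 - 32·x)·Dx + (2 - 16·x - 32·x^2)·Dx^2 + (1 + 6·x + 8·x^2)·Dx^3  (order 3).
h: a_k = 3, 4, 40, -32/3, 160, -384, 6912/5, -490496/105, 1720832/105, …
ICs: h(0) = 3, h′(0) = 4, h′′(0) = 80.

f: a_k = 0, -8, 16, -128/3, 128, -2048/5, 4096/3, -32768/7, 16384, …
g: a_k = 3, 12, 24, 32, 32, 128/5, 256/15, 1024/105, 512/105, …
L₀ := lclm(L_f,L_g); ord L₀ ≤ 2+1.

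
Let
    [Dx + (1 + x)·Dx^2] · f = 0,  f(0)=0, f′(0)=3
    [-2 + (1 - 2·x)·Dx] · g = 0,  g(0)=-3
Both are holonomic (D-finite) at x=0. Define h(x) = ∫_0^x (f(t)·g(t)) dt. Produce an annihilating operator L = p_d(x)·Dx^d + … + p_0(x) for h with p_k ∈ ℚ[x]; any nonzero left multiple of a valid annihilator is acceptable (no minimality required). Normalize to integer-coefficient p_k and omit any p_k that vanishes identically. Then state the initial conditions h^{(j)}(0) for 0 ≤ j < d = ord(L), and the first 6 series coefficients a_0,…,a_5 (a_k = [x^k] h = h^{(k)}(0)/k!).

L = 2·Dx + (3 + 6·x)·Dx^2 + (-1 + x + 2·x^2)·Dx^3  (order 3).
h: a_k = 0, 0, -9/2, -9/2, -15/2, -231/20, …
ICs: h(0) = 0, h′(0) = 0, h′′(0) = -9.

f: a_k = 0, 3, -3/2, 1, -3/4, 3/5, …
g: a_k = -3, -6, -12, -24, -48, -96, …
Sym-product of L_f,L_g gives L₀ (≤ ord 2).
∫: right-multiply L₀ by Dx.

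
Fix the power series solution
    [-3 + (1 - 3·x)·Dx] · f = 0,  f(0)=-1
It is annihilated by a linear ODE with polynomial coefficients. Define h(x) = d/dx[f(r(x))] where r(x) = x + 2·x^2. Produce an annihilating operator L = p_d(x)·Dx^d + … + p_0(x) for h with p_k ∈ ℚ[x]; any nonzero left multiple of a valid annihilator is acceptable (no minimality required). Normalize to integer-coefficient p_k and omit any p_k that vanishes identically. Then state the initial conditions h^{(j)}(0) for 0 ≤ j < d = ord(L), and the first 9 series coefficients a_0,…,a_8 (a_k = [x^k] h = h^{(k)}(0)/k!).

f: a_k = -1, -3, -9, -27, -81, -243, -729, -2187, -6561, …
L₀ from L_f via x↦r, Dx↦r'^{-1}Dx.
Derive L from L₀ (diff closure).
L = (10 + 36·x + 72·x^2) + (-1 - x + 18·x^2 + 24·x^3)·Dx  (order 1).
h: a_k = -3, -30, -189, -1116, -6075, -31914, -162729, -813240, -4000023, …
ICs: h(0) = -3.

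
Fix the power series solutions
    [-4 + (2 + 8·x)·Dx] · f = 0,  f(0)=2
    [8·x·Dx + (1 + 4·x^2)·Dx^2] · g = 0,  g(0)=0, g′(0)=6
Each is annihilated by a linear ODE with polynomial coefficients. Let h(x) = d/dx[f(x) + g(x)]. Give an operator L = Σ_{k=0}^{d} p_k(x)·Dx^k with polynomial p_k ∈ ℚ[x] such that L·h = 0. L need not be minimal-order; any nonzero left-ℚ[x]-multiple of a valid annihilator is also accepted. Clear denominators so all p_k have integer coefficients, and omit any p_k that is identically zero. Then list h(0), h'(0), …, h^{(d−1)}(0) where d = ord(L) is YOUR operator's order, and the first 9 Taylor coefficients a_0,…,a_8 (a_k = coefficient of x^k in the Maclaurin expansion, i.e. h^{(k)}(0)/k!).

L = (-8 - 80·x + 96·x^2 + 192·x^3) + (-10 - 32·x - 64·x^2 + 384·x^3 + 672·x^4)·Dx + (-1 + 24·x^2 + 48·x^3 + 112·x^4 + 192·x^5)·Dx^2  (order 2).
h: a_k = 10, -8, 0, -80, 376, -1008, 3312, -13728, 53016, …
ICs: h(0) = 10, h′(0) = -8.

f: a_k = 2, 4, -4, 8, -20, 56, -168, 528, -1716, …
g: a_k = 0, 6, 0, -8, 0, 96/5, 0, -384/7, 0, …
L₀ := lclm(L_f,L_g); ord L₀ ≤ 1+2.
h=h₀': d/dx-closure on L₀ ⇒ L.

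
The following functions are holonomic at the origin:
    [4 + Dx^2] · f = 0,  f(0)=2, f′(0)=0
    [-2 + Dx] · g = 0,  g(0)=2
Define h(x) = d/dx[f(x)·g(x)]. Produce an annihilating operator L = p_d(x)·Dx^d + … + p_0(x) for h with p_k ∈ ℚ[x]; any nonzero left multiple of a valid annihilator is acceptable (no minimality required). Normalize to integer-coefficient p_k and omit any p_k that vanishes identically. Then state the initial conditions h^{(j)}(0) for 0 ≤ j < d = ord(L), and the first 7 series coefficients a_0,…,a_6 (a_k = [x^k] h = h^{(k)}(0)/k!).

f: a_k = 2, 0, -4, 0, 4/3, 0, -8/45, …
g: a_k = 2, 4, 4, 8/3, 4/3, 8/15, 8/45, …
f·g: L₀ = L_f ⊗_s L_g, ord ≤ 2·1.
Differentiate: ansatz ord ≤ ord L₀ ⇒ L.
L = 8 - 4·Dx + Dx^2  (order 2).
h: a_k = 8, 0, -32, -128/3, -64/3, 0, 256/45, …
ICs: h(0) = 8, h′(0) = 0.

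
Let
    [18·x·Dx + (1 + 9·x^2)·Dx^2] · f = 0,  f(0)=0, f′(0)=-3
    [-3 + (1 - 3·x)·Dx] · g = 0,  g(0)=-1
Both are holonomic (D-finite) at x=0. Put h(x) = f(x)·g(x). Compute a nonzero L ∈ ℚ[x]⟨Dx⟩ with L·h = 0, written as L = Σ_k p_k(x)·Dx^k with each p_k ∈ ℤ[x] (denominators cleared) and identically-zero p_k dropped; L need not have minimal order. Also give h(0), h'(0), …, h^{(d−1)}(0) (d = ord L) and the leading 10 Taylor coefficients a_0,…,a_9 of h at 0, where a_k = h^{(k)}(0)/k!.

f: a_k = 0, -3, 0, 9, 0, -243/5, 0, 2187/7, 0, -2187, …
g: a_k = -1, -3, -9, -27, -81, -243, -729, -2187, -6561, -19683, …
Sym-product of L_f,L_g gives L₀ (≤ ord 2).
L = 54·x + (6 - 18·x + 108·x^2)·Dx + (-1 + 3·x - 9·x^2 + 27·x^3)·Dx^2  (order 2).
h: a_k = 0, 3, 9, 18, 54, 1053/5, 3159/5, 55404/35, 166212/35, 575181/35, …
ICs: h(0) = 0, h′(0) = 3.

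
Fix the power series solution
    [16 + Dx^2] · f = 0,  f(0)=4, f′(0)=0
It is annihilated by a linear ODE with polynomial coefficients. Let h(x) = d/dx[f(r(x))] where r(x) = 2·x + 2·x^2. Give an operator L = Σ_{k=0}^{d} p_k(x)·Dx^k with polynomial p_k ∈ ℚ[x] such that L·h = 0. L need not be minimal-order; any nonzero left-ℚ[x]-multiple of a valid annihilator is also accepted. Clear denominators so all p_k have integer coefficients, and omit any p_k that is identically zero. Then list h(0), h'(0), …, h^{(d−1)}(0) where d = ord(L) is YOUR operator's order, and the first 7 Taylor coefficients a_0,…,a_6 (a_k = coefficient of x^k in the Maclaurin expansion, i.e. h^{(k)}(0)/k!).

f: a_k = 4, 0, -32, 0, 128/3, 0, -1024/45, …
h₀=f(r): pull back L_f along r ⇒ L₀.
Derive L from L₀ (diff closure).
L = (76 + 512·x + 1536·x^2 + 2048·x^3 + 1024·x^4) + (-6 - 12·x)·Dx + (1 + 4·x + 4·x^2)·Dx^2  (order 2).
h: a_k = 0, -256, -768, 6656/3, 40960/3, 237568/15, -630784/15, …
ICs: h(0) = 0, h′(0) = -256.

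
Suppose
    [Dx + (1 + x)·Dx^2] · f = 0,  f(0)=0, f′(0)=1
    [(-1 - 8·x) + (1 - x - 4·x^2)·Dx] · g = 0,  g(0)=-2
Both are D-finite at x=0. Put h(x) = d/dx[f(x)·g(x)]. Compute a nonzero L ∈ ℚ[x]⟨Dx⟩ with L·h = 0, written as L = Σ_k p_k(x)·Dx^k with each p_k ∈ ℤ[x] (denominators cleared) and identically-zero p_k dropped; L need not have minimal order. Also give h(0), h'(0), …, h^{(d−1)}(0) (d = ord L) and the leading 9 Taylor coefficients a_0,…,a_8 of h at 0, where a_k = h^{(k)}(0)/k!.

L = (236 + 648·x + 576·x^2) + (25 + 277·x + 672·x^2 + 448·x^3)·Dx + (-9 - 16·x + 45·x^2 + 116·x^3 + 64·x^4)·Dx^2  (order 2).
h: a_k = -2, -2, -29, -158/3, -1567/6, -3137/5, -4393/2, -614714/105, -2503831/140, …
ICs: h(0) = -2, h′(0) = -2.

f: a_k = 0, 1, -1/2, 1/3, -1/4, 1/5, -1/6, 1/7, -1/8, …
g: a_k = -2, -2, -10, -18, -58, -130, -362, -882, -2330, …
Product ⇒ symmetric product L₀, ord ≤ 2.
Differentiate: ansatz ord ≤ ord L₀ ⇒ L.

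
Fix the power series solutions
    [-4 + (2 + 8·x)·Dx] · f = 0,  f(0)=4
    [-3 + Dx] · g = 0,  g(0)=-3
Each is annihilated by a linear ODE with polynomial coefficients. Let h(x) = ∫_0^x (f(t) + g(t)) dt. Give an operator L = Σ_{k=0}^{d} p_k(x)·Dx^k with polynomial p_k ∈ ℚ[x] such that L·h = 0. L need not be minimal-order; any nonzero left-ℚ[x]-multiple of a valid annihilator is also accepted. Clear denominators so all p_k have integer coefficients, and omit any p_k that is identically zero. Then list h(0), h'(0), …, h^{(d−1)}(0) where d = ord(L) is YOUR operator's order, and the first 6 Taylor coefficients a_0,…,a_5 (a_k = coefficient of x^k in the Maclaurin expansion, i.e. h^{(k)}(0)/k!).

L = (30 + 72·x)·Dx + (-13 - 72·x - 144·x^2)·Dx^2 + (1 + 16·x + 48·x^2)·Dx^3  (order 3).
h: a_k = 0, 1, -1/2, -43/6, 5/8, -401/40, …
ICs: h(0) = 0, h′(0) = 1, h′′(0) = -1.

f: a_k = 4, 8, -8, 16, -40, 112, …
g: a_k = -3, -9, -27/2, -27/2, -81/8, -243/40, …
Weyl lclm of L_f,L_g ⇒ L₀ (ord ≤ 2).
∫: right-multiply L₀ by Dx.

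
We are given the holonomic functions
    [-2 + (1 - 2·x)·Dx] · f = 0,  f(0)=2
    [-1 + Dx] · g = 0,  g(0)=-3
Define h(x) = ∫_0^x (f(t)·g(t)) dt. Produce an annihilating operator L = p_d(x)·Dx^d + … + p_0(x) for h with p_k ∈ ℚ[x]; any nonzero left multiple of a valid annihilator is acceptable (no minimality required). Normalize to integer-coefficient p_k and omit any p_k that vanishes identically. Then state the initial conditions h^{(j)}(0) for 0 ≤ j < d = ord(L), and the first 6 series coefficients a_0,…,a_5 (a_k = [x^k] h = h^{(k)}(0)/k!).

f: a_k = 2, 4, 8, 16, 32, 64, …
g: a_k = -3, -3, -3/2, -1/2, -1/8, -1/40, …
Sym-product of L_f,L_g gives L₀ (≤ ord 1).
h=∫₀ˣh₀: take L = L₀·Dx.
L = (3 - 2·x)·Dx + (-1 + 2·x)·Dx^2  (order 2).
h: a_k = 0, -6, -9, -13, -79/4, -633/20, …
ICs: h(0) = 0, h′(0) = -6.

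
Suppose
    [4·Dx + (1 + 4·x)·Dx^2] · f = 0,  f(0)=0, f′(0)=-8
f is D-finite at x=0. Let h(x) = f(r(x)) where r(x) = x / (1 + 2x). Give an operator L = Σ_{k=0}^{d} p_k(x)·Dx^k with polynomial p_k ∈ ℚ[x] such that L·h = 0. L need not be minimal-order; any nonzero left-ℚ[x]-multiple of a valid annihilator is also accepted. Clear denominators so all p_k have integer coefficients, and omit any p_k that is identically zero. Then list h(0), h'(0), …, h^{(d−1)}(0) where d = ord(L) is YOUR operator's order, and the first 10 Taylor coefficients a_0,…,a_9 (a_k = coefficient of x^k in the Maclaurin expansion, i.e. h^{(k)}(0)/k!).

f: a_k = 0, -8, 16, -128/3, 128, -2048/5, 4096/3, -32768/7, 16384, -524288/9, …
h₀=f(r): pull back L_f along r ⇒ L₀.
L = (8 + 24·x)·Dx + (1 + 8·x + 12·x^2)·Dx^2  (order 2).
h: a_k = 0, -8, 32, -416/3, 640, -15488/5, 46592/3, -559616/7, 419840, -20154368/9, …
ICs: h(0) = 0, h′(0) = -8.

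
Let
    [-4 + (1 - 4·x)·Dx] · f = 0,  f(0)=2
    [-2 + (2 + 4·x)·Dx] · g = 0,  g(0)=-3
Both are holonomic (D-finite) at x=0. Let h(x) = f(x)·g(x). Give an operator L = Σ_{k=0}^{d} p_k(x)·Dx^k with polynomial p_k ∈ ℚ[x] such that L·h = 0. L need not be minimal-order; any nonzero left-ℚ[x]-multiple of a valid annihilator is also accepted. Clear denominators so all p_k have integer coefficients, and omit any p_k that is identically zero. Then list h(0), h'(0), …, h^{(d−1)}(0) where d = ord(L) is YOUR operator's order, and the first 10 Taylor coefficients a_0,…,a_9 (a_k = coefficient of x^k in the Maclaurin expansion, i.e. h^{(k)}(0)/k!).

L = (5 + 4·x) + (-1 + 2·x + 8·x^2)·Dx  (order 1).
h: a_k = -6, -30, -117, -471, -7521/4, -30105/4, -240777/8, -963207/8, -30821337/64, -123287493/64, …
ICs: h(0) = -6.

f: a_k = 2, 8, 32, 128, 512, 2048, 8192, 32768, 131072, 524288, …
g: a_k = -3, -3, 3/2, -3/2, 15/8, -21/8, 63/16, -99/16, 1287/128, -2145/128, …
L₀ := L_f ⊗_s L_g (sym. prod.), ord ≤ 1.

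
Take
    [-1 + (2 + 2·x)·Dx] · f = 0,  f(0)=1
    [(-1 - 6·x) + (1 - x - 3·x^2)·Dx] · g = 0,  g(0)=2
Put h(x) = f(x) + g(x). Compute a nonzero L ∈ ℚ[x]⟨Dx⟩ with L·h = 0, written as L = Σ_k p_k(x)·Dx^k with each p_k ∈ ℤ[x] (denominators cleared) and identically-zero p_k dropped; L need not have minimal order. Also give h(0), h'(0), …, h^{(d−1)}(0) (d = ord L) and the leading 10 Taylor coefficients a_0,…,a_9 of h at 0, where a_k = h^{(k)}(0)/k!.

L = (17 + 57·x + 135·x^2 + 90·x^3) + (-33 - 134·x - 387·x^2 - 510·x^3 - 225·x^4)·Dx + (2 + 30·x + 22·x^2 - 126·x^3 - 210·x^4 - 90·x^5)·Dx^2  (order 2).
h: a_k = 3, 5/2, 63/8, 225/16, 4859/128, 20487/256, 198635/1024, 888865/2048, 33291859/32768, 151913163/65536, …
ICs: h(0) = 3, h′(0) = 5/2.

f: a_k = 1, 1/2, -1/8, 1/16, -5/128, 7/256, -21/1024, 33/2048, -429/32768, 715/65536, …
g: a_k = 2, 2, 8, 14, 38, 80, 194, 434, 1016, 2318, …
f+g: L₀ = lclm(L_f,L_g), ord ≤ 1+1.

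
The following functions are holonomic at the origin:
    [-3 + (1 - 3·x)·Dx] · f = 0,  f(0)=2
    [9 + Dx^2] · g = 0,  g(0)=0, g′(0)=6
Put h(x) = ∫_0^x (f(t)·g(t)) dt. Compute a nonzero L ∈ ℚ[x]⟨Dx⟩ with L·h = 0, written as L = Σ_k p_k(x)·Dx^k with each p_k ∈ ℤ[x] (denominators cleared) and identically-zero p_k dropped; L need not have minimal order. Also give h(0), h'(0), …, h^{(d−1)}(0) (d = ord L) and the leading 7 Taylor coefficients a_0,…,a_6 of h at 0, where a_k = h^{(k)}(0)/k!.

f: a_k = 2, 6, 18, 54, 162, 486, 1458, …
g: a_k = 0, 6, 0, -9, 0, 81/20, 0, …
h₀=f·g: eliminate ⇒ L₀, order ≤ 1·2.
Integrate: L := L₀·Dx.
L = (-9 + 27·x)·Dx + 6·Dx^2 + (-1 + 3·x)·Dx^3  (order 3).
h: a_k = 0, 0, 6, 12, 45/2, 54, 2727/20, …
ICs: h(0) = 0, h′(0) = 0, h′′(0) = 12.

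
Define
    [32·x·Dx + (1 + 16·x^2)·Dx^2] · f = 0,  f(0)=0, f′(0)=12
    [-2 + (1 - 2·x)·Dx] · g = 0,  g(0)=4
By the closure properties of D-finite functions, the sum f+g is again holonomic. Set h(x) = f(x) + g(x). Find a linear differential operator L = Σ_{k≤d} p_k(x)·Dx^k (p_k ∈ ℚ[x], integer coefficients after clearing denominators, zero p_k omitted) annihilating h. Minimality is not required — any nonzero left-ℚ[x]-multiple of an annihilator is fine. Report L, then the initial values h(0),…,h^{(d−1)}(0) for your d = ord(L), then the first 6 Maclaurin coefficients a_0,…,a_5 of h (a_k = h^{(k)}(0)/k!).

f: a_k = 0, 12, 0, -64, 0, 3072/5, …
g: a_k = 4, 8, 16, 32, 64, 128, …
Sum ⇒ L₀ = lclm(L_f,L_g) in ℚ(x)⟨Dx⟩.
L = (32 - 256·x - 1536·x^2)·Dx + (-14 + 32·x + 160·x^2 - 1536·x^3)·Dx^2 + (1 + 6·x + 96·x^3 - 256·x^4)·Dx^3  (order 3).
h: a_k = 4, 20, 16, -32, 64, 3712/5, …
ICs: h(0) = 4, h′(0) = 20, h′′(0) = 32.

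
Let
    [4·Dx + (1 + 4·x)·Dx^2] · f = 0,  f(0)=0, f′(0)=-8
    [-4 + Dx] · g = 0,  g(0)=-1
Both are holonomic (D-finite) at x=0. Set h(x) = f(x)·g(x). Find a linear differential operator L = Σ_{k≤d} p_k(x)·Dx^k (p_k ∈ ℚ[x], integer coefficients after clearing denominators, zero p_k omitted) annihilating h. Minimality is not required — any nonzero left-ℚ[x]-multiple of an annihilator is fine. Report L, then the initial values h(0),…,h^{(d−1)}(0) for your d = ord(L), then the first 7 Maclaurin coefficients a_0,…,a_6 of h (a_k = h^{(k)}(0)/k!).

L = 64·x + (-4 - 32·x)·Dx + (1 + 4·x)·Dx^2  (order 2).
h: a_k = 0, 8, 16, 128/3, 0, 768/5, -3584/9, …
ICs: h(0) = 0, h′(0) = 8.

f: a_k = 0, -8, 16, -128/3, 128, -2048/5, 4096/3, …
g: a_k = -1, -4, -8, -32/3, -32/3, -128/15, -256/45, …
f·g: L₀ = L_f ⊗_s L_g, ord ≤ 2·1.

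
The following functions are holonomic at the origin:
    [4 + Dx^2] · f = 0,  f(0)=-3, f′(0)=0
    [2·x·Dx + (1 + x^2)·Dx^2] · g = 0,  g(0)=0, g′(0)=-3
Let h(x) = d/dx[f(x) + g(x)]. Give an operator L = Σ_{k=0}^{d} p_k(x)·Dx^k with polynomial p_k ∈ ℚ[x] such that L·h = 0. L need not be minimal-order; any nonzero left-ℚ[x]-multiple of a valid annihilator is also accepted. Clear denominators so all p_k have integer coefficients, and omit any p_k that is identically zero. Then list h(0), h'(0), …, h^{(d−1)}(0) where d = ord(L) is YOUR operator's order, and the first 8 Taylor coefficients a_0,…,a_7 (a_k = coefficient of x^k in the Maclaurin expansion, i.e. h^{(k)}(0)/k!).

f: a_k = -3, 0, 6, 0, -2, 0, 4/15, 0, …
g: a_k = 0, -3, 0, 1, 0, -3/5, 0, 3/7, …
f+g: L₀ = lclm(L_f,L_g), ord ≤ 2+2.
Derive L from L₀ (diff closure).
L = (-32·x + 80·x^3 + 16·x^5) + (4 + 32·x^2 + 36·x^4 + 8·x^6)·Dx + (-8·x + 20·x^3 + 4·x^5)·Dx^2 + (1 + 8·x^2 + 9·x^4 + 2·x^6)·Dx^3  (order 3).
h: a_k = -3, 12, 3, -8, -3, 8/5, 3, -16/105, …
ICs: h(0) = -3, h′(0) = 12, h′′(0) = 6.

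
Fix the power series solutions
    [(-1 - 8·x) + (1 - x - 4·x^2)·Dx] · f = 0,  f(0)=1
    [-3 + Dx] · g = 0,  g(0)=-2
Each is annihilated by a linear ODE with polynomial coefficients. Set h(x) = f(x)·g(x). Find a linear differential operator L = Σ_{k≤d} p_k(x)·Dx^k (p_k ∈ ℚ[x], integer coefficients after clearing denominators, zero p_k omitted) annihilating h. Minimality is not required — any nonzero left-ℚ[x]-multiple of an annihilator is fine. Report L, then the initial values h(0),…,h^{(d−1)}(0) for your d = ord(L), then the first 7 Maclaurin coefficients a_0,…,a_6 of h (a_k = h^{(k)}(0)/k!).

f: a_k = 1, 1, 5, 9, 29, 65, 181, …
g: a_k = -2, -6, -9, -9, -27/4, -81/20, -81/40, …
h₀=f·g: eliminate ⇒ L₀, order ≤ 1·1.
L = (4 + 5·x - 12·x^2) + (-1 + x + 4·x^2)·Dx  (order 1).
h: a_k = -2, -8, -25, -66, -691/4, -2204/5, -45353/40, …
ICs: h(0) = -2.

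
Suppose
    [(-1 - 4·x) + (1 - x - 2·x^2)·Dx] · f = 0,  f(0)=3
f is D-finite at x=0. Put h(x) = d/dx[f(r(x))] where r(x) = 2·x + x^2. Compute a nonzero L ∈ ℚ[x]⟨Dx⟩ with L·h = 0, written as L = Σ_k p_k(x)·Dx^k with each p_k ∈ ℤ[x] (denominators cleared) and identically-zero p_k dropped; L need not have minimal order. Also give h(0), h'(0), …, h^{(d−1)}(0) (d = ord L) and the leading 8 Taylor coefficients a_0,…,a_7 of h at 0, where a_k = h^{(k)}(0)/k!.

f: a_k = 3, 3, 9, 15, 33, 63, 129, 255, …
h₀=f(r): pull back L_f along r ⇒ L₀.
Derive L from L₀ (diff closure).
L = (13 + 52·x + 186·x^2 + 160·x^3 + 40·x^4) + (-1 - 5·x + 26·x^2 + 62·x^3 + 40·x^4 + 8·x^5)·Dx  (order 1).
h: a_k = 6, 78, 468, 2868, 15810, 84618, 438984, 2232648, …
ICs: h(0) = 6.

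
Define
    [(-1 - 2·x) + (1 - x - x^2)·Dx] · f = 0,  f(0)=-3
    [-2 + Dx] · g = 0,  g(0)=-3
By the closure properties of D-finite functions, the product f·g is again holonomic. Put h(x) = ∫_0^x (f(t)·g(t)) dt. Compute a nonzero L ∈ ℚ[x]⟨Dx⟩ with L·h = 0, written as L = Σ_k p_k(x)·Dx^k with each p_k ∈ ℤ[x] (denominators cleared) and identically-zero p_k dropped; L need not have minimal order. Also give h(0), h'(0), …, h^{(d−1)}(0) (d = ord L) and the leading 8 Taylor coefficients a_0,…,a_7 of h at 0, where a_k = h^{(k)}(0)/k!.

L = (3 - 2·x^2)·Dx + (-1 + x + x^2)·Dx^2  (order 2).
h: a_k = 0, 9, 27/2, 18, 93/4, 153/5, 207/5, 2011/35, …
ICs: h(0) = 0, h′(0) = 9.

f: a_k = -3, -3, -6, -9, -15, -24, -39, -63, …
g: a_k = -3, -6, -6, -4, -2, -4/5, -4/15, -8/105, …
h₀=f·g: eliminate ⇒ L₀, order ≤ 1·1.
∫: right-multiply L₀ by Dx.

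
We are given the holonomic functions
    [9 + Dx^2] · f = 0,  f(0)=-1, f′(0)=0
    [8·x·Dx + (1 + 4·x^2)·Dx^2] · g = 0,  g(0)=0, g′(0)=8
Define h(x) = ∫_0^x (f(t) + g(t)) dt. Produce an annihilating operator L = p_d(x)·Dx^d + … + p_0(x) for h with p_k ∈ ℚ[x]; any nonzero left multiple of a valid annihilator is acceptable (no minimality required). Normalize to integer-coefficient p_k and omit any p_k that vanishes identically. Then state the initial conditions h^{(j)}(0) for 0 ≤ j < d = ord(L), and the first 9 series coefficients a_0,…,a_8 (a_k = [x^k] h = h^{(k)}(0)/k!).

f: a_k = -1, 0, 9/2, 0, -27/8, 0, 81/80, 0, -729/4480, …
g: a_k = 0, 8, 0, -32/3, 0, 128/5, 0, -512/7, 0, …
f+g: L₀ = lclm(L_f,L_g), ord ≤ 2+2.
h=∫₀ˣh₀: take L = L₀·Dx.
L = (-2808·x + 19008·x^3 + 10368·x^5)·Dx^2 + (9 + 1548·x^2 + 7344·x^4 + 5184·x^6)·Dx^3 + (-312·x + 2112·x^3 + 1152·x^5)·Dx^4 + (1 + 172·x^2 + 816·x^4 + 576·x^6)·Dx^5  (order 5).
h: a_k = 0, -1, 4, 3/2, -8/3, -27/40, 64/15, 81/560, -64/7, …
ICs: h(0) = 0, h′(0) = -1, h′′(0) = 8, h′′′(0) = 9, h′′′′(0) = -64.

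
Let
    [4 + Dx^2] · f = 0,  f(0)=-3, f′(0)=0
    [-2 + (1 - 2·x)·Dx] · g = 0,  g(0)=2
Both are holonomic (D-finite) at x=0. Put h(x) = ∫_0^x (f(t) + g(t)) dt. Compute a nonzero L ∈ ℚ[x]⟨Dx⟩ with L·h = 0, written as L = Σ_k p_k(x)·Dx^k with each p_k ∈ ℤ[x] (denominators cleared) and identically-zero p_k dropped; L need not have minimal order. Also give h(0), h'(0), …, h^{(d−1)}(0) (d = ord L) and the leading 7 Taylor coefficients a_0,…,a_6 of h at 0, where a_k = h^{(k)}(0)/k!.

f: a_k = -3, 0, 6, 0, -2, 0, 4/15, …
g: a_k = 2, 4, 8, 16, 32, 64, 128, …
f+g: L₀ = lclm(L_f,L_g), ord ≤ 2+1.
Integrate: L := L₀·Dx.
L = (-56 + 32·x - 32·x^2)·Dx + (12 - 40·x + 48·x^2 - 32·x^3)·Dx^2 + (-14 + 8·x - 8·x^2)·Dx^3 + (3 - 10·x + 12·x^2 - 8·x^3)·Dx^4  (order 4).
h: a_k = 0, -1, 2, 14/3, 4, 6, 32/3, …
ICs: h(0) = 0, h′(0) = -1, h′′(0) = 4, h′′′(0) = 28.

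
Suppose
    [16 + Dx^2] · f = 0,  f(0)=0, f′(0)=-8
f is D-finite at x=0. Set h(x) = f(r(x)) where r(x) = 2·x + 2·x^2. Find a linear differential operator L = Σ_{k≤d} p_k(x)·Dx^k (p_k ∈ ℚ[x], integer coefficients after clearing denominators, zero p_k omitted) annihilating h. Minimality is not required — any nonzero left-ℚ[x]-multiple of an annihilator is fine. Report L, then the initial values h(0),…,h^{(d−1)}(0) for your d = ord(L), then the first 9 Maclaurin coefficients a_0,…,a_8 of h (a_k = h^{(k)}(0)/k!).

L = (64 + 384·x + 768·x^2 + 512·x^3) - 2·Dx + (1 + 2·x)·Dx^2  (order 2).
h: a_k = 0, -16, -16, 512/3, 512, -512/15, -2560, -1458176/315, 16384/45, …
ICs: h(0) = 0, h′(0) = -16.

f: a_k = 0, -8, 0, 64/3, 0, -256/15, 0, 2048/315, 0, …
h₀=f(r): pull back L_f along r ⇒ L₀.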